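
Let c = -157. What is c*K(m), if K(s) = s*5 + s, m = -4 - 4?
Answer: 7536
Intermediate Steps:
m = -8
K(s) = 6*s (K(s) = 5*s + s = 6*s)
c*K(m) = -942*(-8) = -157*(-48) = 7536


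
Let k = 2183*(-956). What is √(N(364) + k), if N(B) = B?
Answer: 2*I*√521646 ≈ 1444.5*I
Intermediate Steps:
k = -2086948
√(N(364) + k) = √(364 - 2086948) = √(-2086584) = 2*I*√521646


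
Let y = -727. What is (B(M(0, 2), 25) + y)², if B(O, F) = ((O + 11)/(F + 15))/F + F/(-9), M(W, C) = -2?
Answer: 43137559990561/81000000 ≈ 5.3256e+5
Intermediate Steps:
B(O, F) = -F/9 + (11 + O)/(F*(15 + F)) (B(O, F) = ((11 + O)/(15 + F))/F + F*(-⅑) = ((11 + O)/(15 + F))/F - F/9 = (11 + O)/(F*(15 + F)) - F/9 = -F/9 + (11 + O)/(F*(15 + F)))
(B(M(0, 2), 25) + y)² = ((⅑)*(99 - 1*25³ - 15*25² + 9*(-2))/(25*(15 + 25)) - 727)² = ((⅑)*(1/25)*(99 - 1*15625 - 15*625 - 18)/40 - 727)² = ((⅑)*(1/25)*(1/40)*(99 - 15625 - 9375 - 18) - 727)² = ((⅑)*(1/25)*(1/40)*(-24919) - 727)² = (-24919/9000 - 727)² = (-6567919/9000)² = 43137559990561/81000000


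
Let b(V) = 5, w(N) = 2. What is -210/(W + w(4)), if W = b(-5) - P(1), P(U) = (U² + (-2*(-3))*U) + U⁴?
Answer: 210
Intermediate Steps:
P(U) = U² + U⁴ + 6*U (P(U) = (U² + 6*U) + U⁴ = U² + U⁴ + 6*U)
W = -3 (W = 5 - (6 + 1 + 1³) = 5 - (6 + 1 + 1) = 5 - 8 = -3)
-210/(W + w(4)) = -210/(-3 + 2) = -210/(-1) = -1*(-210) = 210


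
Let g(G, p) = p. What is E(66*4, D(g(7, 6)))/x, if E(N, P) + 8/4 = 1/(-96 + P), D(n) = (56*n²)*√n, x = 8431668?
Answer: -507839/2140969138560 + √6/101950911360 ≈ -2.3718e-7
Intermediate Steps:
D(n) = 56*n^(5/2)
E(N, P) = -2 + 1/(-96 + P)
E(66*4, D(g(7, 6)))/x = ((193 - 112*6^(5/2))/(-96 + 56*6^(5/2)))/8431668 = ((193 - 112*36*√6)/(-96 + 56*(36*√6)))*(1/8431668) = ((193 - 4032*√6)/(-96 + 2016*√6))*(1/8431668) = (193 - 4032*√6)/(8431668*(-96 + 2016*√6))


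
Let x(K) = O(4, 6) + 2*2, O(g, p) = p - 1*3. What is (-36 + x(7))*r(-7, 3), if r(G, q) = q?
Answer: -87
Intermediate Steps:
O(g, p) = -3 + p (O(g, p) = p - 3 = -3 + p)
x(K) = 7 (x(K) = (-3 + 6) + 2*2 = 3 + 4 = 7)
(-36 + x(7))*r(-7, 3) = (-36 + 7)*3 = -29*3 = -87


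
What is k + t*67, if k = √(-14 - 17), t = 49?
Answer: 3283 + I*√31 ≈ 3283.0 + 5.5678*I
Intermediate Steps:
k = I*√31 (k = √(-31) = I*√31 ≈ 5.5678*I)
k + t*67 = I*√31 + 49*67 = I*√31 + 3283 = 3283 + I*√31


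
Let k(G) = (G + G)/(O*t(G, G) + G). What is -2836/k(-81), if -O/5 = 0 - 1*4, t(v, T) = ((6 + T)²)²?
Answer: 11078123582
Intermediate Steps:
t(v, T) = (6 + T)⁴
O = 20 (O = -5*(0 - 1*4) = -5*(0 - 4) = -5*(-4) = 20)
k(G) = 2*G/(G + 20*(6 + G)⁴) (k(G) = (G + G)/(20*(6 + G)⁴ + G) = (2*G)/(G + 20*(6 + G)⁴) = 2*G/(G + 20*(6 + G)⁴))
-2836/k(-81) = -(1418 - 28360*(6 - 81)⁴/81) = -2836/(2*(-81)/(-81 + 20*(-75)⁴)) = -2836/(2*(-81)/(-81 + 20*31640625)) = -2836/(2*(-81)/(-81 + 632812500)) = -2836/(2*(-81)/632812419) = -2836/(2*(-81)*(1/632812419)) = -2836/(-2/7812499) = -2836*(-7812499/2) = 11078123582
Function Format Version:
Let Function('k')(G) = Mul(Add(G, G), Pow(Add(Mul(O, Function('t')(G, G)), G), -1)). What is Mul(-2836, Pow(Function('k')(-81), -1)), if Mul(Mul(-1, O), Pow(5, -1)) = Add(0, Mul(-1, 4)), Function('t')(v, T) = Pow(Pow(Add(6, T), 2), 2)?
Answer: 11078123582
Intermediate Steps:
Function('t')(v, T) = Pow(Add(6, T), 4)
O = 20 (O = Mul(-5, Add(0, Mul(-1, 4))) = Mul(-5, Add(0, -4)) = Mul(-5, -4) = 20)
Function('k')(G) = Mul(2, G, Pow(Add(G, Mul(20, Pow(Add(6, G), 4))), -1)) (Function('k')(G) = Mul(Add(G, G), Pow(Add(Mul(20, Pow(Add(6, G), 4)), G), -1)) = Mul(Mul(2, G), Pow(Add(G, Mul(20, Pow(Add(6, G), 4))), -1)) = Mul(2, G, Pow(Add(G, Mul(20, Pow(Add(6, G), 4))), -1)))
Mul(-2836, Pow(Function('k')(-81), -1)) = Mul(-2836, Pow(Mul(2, -81, Pow(Add(-81, Mul(20, Pow(Add(6, -81), 4))), -1)), -1)) = Mul(-2836, Pow(Mul(2, -81, Pow(Add(-81, Mul(20, Pow(-75, 4))), -1)), -1)) = Mul(-2836, Pow(Mul(2, -81, Pow(Add(-81, Mul(20, 31640625)), -1)), -1)) = Mul(-2836, Pow(Mul(2, -81, Pow(Add(-81, 632812500), -1)), -1)) = Mul(-2836, Pow(Mul(2, -81, Pow(632812419, -1)), -1)) = Mul(-2836, Pow(Mul(2, -81, Rational(1, 632812419)), -1)) = Mul(-2836, Pow(Rational(-2, 7812499), -1)) = Mul(-2836, Rational(-7812499, 2)) = 11078123582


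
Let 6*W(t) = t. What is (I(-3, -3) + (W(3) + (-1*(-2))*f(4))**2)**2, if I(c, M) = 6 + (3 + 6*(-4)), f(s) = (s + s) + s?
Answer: 5480281/16 ≈ 3.4252e+5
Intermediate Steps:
f(s) = 3*s (f(s) = 2*s + s = 3*s)
W(t) = t/6
I(c, M) = -15 (I(c, M) = 6 + (3 - 24) = 6 - 21 = -15)
(I(-3, -3) + (W(3) + (-1*(-2))*f(4))**2)**2 = (-15 + ((1/6)*3 + (-1*(-2))*(3*4))**2)**2 = (-15 + (1/2 + 2*12)**2)**2 = (-15 + (1/2 + 24)**2)**2 = (-15 + (49/2)**2)**2 = (-15 + 2401/4)**2 = (2341/4)**2 = 5480281/16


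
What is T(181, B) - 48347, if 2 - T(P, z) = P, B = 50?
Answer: -48526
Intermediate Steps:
T(P, z) = 2 - P
T(181, B) - 48347 = (2 - 1*181) - 48347 = (2 - 181) - 48347 = -179 - 48347 = -48526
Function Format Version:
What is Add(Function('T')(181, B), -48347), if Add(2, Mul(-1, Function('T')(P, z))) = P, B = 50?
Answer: -48526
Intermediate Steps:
Function('T')(P, z) = Add(2, Mul(-1, P))
Add(Function('T')(181, B), -48347) = Add(Add(2, Mul(-1, 181)), -48347) = Add(Add(2, -181), -48347) = Add(-179, -48347) = -48526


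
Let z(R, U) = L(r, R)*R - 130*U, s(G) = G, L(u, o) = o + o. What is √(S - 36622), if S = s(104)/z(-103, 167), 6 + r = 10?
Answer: 2*I*√138514359/123 ≈ 191.37*I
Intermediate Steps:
r = 4 (r = -6 + 10 = 4)
L(u, o) = 2*o
z(R, U) = -130*U + 2*R² (z(R, U) = (2*R)*R - 130*U = 2*R² - 130*U = -130*U + 2*R²)
S = -26/123 (S = 104/(-130*167 + 2*(-103)²) = 104/(-21710 + 2*10609) = 104/(-21710 + 21218) = 104/(-492) = 104*(-1/492) = -26/123 ≈ -0.21138)
√(S - 36622) = √(-26/123 - 36622) = √(-4504532/123) = 2*I*√138514359/123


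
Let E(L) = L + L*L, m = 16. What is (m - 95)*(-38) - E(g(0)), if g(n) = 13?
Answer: 2820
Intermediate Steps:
E(L) = L + L²
(m - 95)*(-38) - E(g(0)) = (16 - 95)*(-38) - 13*(1 + 13) = -79*(-38) - 13*14 = 3002 - 1*182 = 3002 - 182 = 2820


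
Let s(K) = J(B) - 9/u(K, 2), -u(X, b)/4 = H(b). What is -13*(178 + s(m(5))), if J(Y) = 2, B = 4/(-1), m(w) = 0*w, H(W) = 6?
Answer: -18759/8 ≈ -2344.9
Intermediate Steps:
m(w) = 0
u(X, b) = -24 (u(X, b) = -4*6 = -24)
B = -4 (B = 4*(-1) = -4)
s(K) = 19/8 (s(K) = 2 - 9/(-24) = 2 - 9*(-1/24) = 2 + 3/8 = 19/8)
-13*(178 + s(m(5))) = -13*(178 + 19/8) = -13*1443/8 = -18759/8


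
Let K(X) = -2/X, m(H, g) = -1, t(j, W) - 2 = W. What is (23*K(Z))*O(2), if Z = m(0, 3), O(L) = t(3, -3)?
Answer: -46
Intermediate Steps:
t(j, W) = 2 + W
O(L) = -1 (O(L) = 2 - 3 = -1)
Z = -1
(23*K(Z))*O(2) = (23*(-2/(-1)))*(-1) = (23*(-2*(-1)))*(-1) = (23*2)*(-1) = 46*(-1) = -46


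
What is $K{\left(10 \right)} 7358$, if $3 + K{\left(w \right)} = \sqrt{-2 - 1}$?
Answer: $-22074 + 7358 i \sqrt{3} \approx -22074.0 + 12744.0 i$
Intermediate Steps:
$K{\left(w \right)} = -3 + i \sqrt{3}$ ($K{\left(w \right)} = -3 + \sqrt{-2 - 1} = -3 + \sqrt{-3} = -3 + i \sqrt{3}$)
$K{\left(10 \right)} 7358 = \left(-3 + i \sqrt{3}\right) 7358 = -22074 + 7358 i \sqrt{3}$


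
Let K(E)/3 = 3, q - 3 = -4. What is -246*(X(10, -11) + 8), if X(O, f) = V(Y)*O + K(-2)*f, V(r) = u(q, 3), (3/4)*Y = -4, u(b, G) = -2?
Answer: 27306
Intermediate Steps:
q = -1 (q = 3 - 4 = -1)
Y = -16/3 (Y = (4/3)*(-4) = -16/3 ≈ -5.3333)
K(E) = 9 (K(E) = 3*3 = 9)
V(r) = -2
X(O, f) = -2*O + 9*f
-246*(X(10, -11) + 8) = -246*((-2*10 + 9*(-11)) + 8) = -246*((-20 - 99) + 8) = -246*(-119 + 8) = -246*(-111) = 27306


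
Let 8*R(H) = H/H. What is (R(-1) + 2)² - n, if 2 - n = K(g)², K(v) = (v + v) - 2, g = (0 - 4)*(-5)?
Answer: 92577/64 ≈ 1446.5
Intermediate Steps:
R(H) = ⅛ (R(H) = (H/H)/8 = (⅛)*1 = ⅛)
g = 20 (g = -4*(-5) = 20)
K(v) = -2 + 2*v (K(v) = 2*v - 2 = -2 + 2*v)
n = -1442 (n = 2 - (-2 + 2*20)² = 2 - (-2 + 40)² = 2 - 1*38² = 2 - 1*1444 = 2 - 1444 = -1442)
(R(-1) + 2)² - n = (⅛ + 2)² - 1*(-1442) = (17/8)² + 1442 = 289/64 + 1442 = 92577/64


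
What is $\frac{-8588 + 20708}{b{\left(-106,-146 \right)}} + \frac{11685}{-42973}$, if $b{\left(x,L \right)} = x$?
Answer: $- \frac{261035685}{2277569} \approx -114.61$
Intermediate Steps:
$\frac{-8588 + 20708}{b{\left(-106,-146 \right)}} + \frac{11685}{-42973} = \frac{-8588 + 20708}{-106} + \frac{11685}{-42973} = 12120 \left(- \frac{1}{106}\right) + 11685 \left(- \frac{1}{42973}\right) = - \frac{6060}{53} - \frac{11685}{42973} = - \frac{261035685}{2277569}$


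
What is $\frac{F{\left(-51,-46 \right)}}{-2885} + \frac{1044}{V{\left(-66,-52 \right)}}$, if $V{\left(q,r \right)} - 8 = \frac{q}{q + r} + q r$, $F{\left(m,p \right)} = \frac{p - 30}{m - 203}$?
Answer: $\frac{22560752686}{74375620235} \approx 0.30334$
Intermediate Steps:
$F{\left(m,p \right)} = \frac{-30 + p}{-203 + m}$
$V{\left(q,r \right)} = 8 + q r + \frac{q}{q + r}$ ($V{\left(q,r \right)} = 8 + \left(\frac{q}{q + r} + q r\right) = 8 + \left(q r + \frac{q}{q + r}\right) = 8 + q r + \frac{q}{q + r}$)
$\frac{F{\left(-51,-46 \right)}}{-2885} + \frac{1044}{V{\left(-66,-52 \right)}} = \frac{\frac{1}{-203 - 51} \left(-30 - 46\right)}{-2885} + \frac{1044}{\frac{1}{-66 - 52} \left(8 \left(-52\right) + 9 \left(-66\right) - 66 \left(-52\right)^{2} - 52 \left(-66\right)^{2}\right)} = \frac{1}{-254} \left(-76\right) \left(- \frac{1}{2885}\right) + \frac{1044}{\frac{1}{-118} \left(-416 - 594 - 178464 - 226512\right)} = \left(- \frac{1}{254}\right) \left(-76\right) \left(- \frac{1}{2885}\right) + \frac{1044}{\left(- \frac{1}{118}\right) \left(-416 - 594 - 178464 - 226512\right)} = \frac{38}{127} \left(- \frac{1}{2885}\right) + \frac{1044}{\left(- \frac{1}{118}\right) \left(-405986\right)} = - \frac{38}{366395} + \frac{1044}{\frac{202993}{59}} = - \frac{38}{366395} + 1044 \cdot \frac{59}{202993} = - \frac{38}{366395} + \frac{61596}{202993} = \frac{22560752686}{74375620235}$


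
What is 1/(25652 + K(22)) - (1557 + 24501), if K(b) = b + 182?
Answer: -673755647/25856 ≈ -26058.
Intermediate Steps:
K(b) = 182 + b
1/(25652 + K(22)) - (1557 + 24501) = 1/(25652 + (182 + 22)) - (1557 + 24501) = 1/(25652 + 204) - 1*26058 = 1/25856 - 26058 = -673755647/25856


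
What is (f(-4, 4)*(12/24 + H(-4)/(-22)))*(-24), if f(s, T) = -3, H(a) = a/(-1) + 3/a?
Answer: 279/11 ≈ 25.364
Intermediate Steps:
H(a) = -a + 3/a (H(a) = a*(-1) + 3/a = -a + 3/a)
(f(-4, 4)*(12/24 + H(-4)/(-22)))*(-24) = -3*(12/24 + (-1*(-4) + 3/(-4))/(-22))*(-24) = -3*(12*(1/24) + (4 + 3*(-1/4))*(-1/22))*(-24) = -3*(1/2 + (4 - 3/4)*(-1/22))*(-24) = -3*(1/2 + (13/4)*(-1/22))*(-24) = -3*(1/2 - 13/88)*(-24) = -3*31/88*(-24) = -93/88*(-24) = 279/11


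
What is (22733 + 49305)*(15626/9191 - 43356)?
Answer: -2208072036620/707 ≈ -3.1232e+9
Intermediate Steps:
(22733 + 49305)*(15626/9191 - 43356) = 72038*(15626*(1/9191) - 43356) = 72038*(1202/707 - 43356) = 72038*(-30651490/707) = -2208072036620/707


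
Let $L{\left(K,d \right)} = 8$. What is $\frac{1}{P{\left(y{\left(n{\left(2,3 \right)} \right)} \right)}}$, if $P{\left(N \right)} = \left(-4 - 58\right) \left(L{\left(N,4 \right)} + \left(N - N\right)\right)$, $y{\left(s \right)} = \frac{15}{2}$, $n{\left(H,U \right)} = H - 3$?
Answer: $- \frac{1}{496} \approx -0.0020161$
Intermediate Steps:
$n{\left(H,U \right)} = -3 + H$
$y{\left(s \right)} = \frac{15}{2}$ ($y{\left(s \right)} = 15 \cdot \frac{1}{2} = \frac{15}{2}$)
$P{\left(N \right)} = -496$ ($P{\left(N \right)} = \left(-4 - 58\right) \left(8 + \left(N - N\right)\right) = - 62 \left(8 + 0\right) = \left(-62\right) 8 = -496$)
$\frac{1}{P{\left(y{\left(n{\left(2,3 \right)} \right)} \right)}} = \frac{1}{-496} = - \frac{1}{496}$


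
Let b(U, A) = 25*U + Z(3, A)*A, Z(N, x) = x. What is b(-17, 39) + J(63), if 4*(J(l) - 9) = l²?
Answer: 8389/4 ≈ 2097.3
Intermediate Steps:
J(l) = 9 + l²/4
b(U, A) = A² + 25*U (b(U, A) = 25*U + A*A = 25*U + A² = A² + 25*U)
b(-17, 39) + J(63) = (39² + 25*(-17)) + (9 + (¼)*63²) = (1521 - 425) + (9 + (¼)*3969) = 1096 + (9 + 3969/4) = 1096 + 4005/4 = 8389/4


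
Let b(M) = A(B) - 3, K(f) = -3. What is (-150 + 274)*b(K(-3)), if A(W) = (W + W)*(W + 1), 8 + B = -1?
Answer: 17484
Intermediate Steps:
B = -9 (B = -8 - 1 = -9)
A(W) = 2*W*(1 + W) (A(W) = (2*W)*(1 + W) = 2*W*(1 + W))
b(M) = 141 (b(M) = 2*(-9)*(1 - 9) - 3 = 2*(-9)*(-8) - 3 = 144 - 3 = 141)
(-150 + 274)*b(K(-3)) = (-150 + 274)*141 = 124*141 = 17484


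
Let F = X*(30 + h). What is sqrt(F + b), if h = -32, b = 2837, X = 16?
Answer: sqrt(2805) ≈ 52.962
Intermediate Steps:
F = -32 (F = 16*(30 - 32) = 16*(-2) = -32)
sqrt(F + b) = sqrt(-32 + 2837) = sqrt(2805)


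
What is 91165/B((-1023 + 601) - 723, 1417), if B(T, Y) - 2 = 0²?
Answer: 91165/2 ≈ 45583.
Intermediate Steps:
B(T, Y) = 2 (B(T, Y) = 2 + 0² = 2 + 0 = 2)
91165/B((-1023 + 601) - 723, 1417) = 91165/2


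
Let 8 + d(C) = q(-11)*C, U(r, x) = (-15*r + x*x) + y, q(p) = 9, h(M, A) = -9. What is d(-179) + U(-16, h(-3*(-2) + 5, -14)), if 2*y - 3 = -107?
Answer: -1350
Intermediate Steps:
y = -52 (y = 3/2 + (½)*(-107) = 3/2 - 107/2 = -52)
U(r, x) = -52 + x² - 15*r (U(r, x) = (-15*r + x*x) - 52 = (-15*r + x²) - 52 = (x² - 15*r) - 52 = -52 + x² - 15*r)
d(C) = -8 + 9*C
d(-179) + U(-16, h(-3*(-2) + 5, -14)) = (-8 + 9*(-179)) + (-52 + (-9)² - 15*(-16)) = (-8 - 1611) + (-52 + 81 + 240) = -1619 + 269 = -1350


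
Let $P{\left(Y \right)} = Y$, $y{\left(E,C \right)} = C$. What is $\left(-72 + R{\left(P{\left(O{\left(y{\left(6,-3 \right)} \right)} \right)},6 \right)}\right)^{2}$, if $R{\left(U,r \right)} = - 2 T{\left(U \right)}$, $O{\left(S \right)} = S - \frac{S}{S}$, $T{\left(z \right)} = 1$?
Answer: $5476$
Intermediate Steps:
$O{\left(S \right)} = -1 + S$ ($O{\left(S \right)} = S - 1 = -1 + S$)
$R{\left(U,r \right)} = -2$ ($R{\left(U,r \right)} = \left(-2\right) 1 = -2$)
$\left(-72 + R{\left(P{\left(O{\left(y{\left(6,-3 \right)} \right)} \right)},6 \right)}\right)^{2} = \left(-72 - 2\right)^{2} = \left(-74\right)^{2} = 5476$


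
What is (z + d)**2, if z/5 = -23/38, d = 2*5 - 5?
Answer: 5625/1444 ≈ 3.8954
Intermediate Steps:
d = 5 (d = 10 - 5 = 5)
z = -115/38 (z = 5*(-23/38) = -115/38 ≈ -3.0263)
(z + d)**2 = (-115/38 + 5)**2 = (75/38)**2 = 5625/1444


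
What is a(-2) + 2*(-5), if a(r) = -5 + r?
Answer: -17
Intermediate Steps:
a(-2) + 2*(-5) = (-5 - 2) + 2*(-5) = -7 - 10 = -17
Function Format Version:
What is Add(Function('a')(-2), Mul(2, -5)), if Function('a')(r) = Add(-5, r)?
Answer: -17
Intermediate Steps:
Add(Function('a')(-2), Mul(2, -5)) = Add(Add(-5, -2), Mul(2, -5)) = Add(-7, -10) = -17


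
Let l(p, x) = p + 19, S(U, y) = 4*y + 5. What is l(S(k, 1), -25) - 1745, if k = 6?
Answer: -1717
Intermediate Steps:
S(U, y) = 5 + 4*y
l(p, x) = 19 + p
l(S(k, 1), -25) - 1745 = (19 + (5 + 4*1)) - 1745 = (19 + (5 + 4)) - 1745 = (19 + 9) - 1745 = 28 - 1745 = -1717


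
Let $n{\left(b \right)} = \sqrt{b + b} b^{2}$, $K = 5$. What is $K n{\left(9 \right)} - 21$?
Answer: $-21 + 1215 \sqrt{2} \approx 1697.3$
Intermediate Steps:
$n{\left(b \right)} = \sqrt{2} b^{\frac{5}{2}}$ ($n{\left(b \right)} = \sqrt{2 b} b^{2} = \sqrt{2} \sqrt{b} b^{2} = \sqrt{2} b^{\frac{5}{2}}$)
$K n{\left(9 \right)} - 21 = 5 \sqrt{2} \cdot 9^{\frac{5}{2}} - 21 = 5 \sqrt{2} \cdot 243 - 21 = 5 \cdot 243 \sqrt{2} - 21 = 1215 \sqrt{2} - 21 = -21 + 1215 \sqrt{2}$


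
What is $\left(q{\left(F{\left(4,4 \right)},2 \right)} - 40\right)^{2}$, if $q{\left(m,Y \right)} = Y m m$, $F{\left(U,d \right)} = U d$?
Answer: $222784$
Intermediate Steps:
$q{\left(m,Y \right)} = Y m^{2}$
$\left(q{\left(F{\left(4,4 \right)},2 \right)} - 40\right)^{2} = \left(2 \left(4 \cdot 4\right)^{2} - 40\right)^{2} = \left(2 \cdot 16^{2} - 40\right)^{2} = \left(2 \cdot 256 - 40\right)^{2} = \left(512 - 40\right)^{2} = 472^{2} = 222784$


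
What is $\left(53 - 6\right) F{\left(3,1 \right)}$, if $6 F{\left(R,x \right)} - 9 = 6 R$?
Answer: $\frac{423}{2} \approx 211.5$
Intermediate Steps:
$F{\left(R,x \right)} = \frac{3}{2} + R$ ($F{\left(R,x \right)} = \frac{3}{2} + \frac{6 R}{6} = \frac{3}{2} + R$)
$\left(53 - 6\right) F{\left(3,1 \right)} = \left(53 - 6\right) \left(\frac{3}{2} + 3\right) = 47 \cdot \frac{9}{2} = \frac{423}{2}$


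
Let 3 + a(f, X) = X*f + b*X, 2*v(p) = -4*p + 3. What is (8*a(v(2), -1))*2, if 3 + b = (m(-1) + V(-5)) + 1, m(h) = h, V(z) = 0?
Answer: 40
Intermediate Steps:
v(p) = 3/2 - 2*p (v(p) = (-4*p + 3)/2 = (3 - 4*p)/2 = 3/2 - 2*p)
b = -3 (b = -3 + ((-1 + 0) + 1) = -3 + (-1 + 1) = -3 + 0 = -3)
a(f, X) = -3 - 3*X + X*f (a(f, X) = -3 + (X*f - 3*X) = -3 + (-3*X + X*f) = -3 - 3*X + X*f)
(8*a(v(2), -1))*2 = (8*(-3 - 3*(-1) - (3/2 - 2*2)))*2 = (8*(-3 + 3 - (3/2 - 4)))*2 = (8*(-3 + 3 - 1*(-5/2)))*2 = (8*(-3 + 3 + 5/2))*2 = (8*(5/2))*2 = 20*2 = 40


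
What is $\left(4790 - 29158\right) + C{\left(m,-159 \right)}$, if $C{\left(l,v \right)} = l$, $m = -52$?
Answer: $-24420$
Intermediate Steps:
$\left(4790 - 29158\right) + C{\left(m,-159 \right)} = \left(4790 - 29158\right) - 52 = -24368 - 52 = -24420$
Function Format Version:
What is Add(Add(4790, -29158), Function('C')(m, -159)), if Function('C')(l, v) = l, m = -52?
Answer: -24420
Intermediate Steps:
Add(Add(4790, -29158), Function('C')(m, -159)) = Add(Add(4790, -29158), -52) = Add(-24368, -52) = -24420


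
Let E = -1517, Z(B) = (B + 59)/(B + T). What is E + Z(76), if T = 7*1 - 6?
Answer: -116674/77 ≈ -1515.2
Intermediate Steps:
T = 1 (T = 7 - 6 = 1)
Z(B) = (59 + B)/(1 + B) (Z(B) = (B + 59)/(B + 1) = (59 + B)/(1 + B))
E + Z(76) = -1517 + (59 + 76)/(1 + 76) = -1517 + 135/77 = -116674/77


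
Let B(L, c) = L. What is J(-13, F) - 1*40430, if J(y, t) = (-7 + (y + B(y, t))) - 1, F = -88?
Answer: -40464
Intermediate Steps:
J(y, t) = -8 + 2*y (J(y, t) = (-7 + (y + y)) - 1 = (-7 + 2*y) - 1 = -8 + 2*y)
J(-13, F) - 1*40430 = (-8 + 2*(-13)) - 1*40430 = (-8 - 26) - 40430 = -34 - 40430 = -40464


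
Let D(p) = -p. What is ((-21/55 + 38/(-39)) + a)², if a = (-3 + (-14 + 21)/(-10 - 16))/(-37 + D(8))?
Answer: 272877361/165636900 ≈ 1.6474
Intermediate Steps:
a = 17/234 (a = (-3 + (-14 + 21)/(-10 - 16))/(-37 - 1*8) = (-3 + 7/(-26))/(-37 - 8) = (-3 + 7*(-1/26))/(-45) = (-3 - 7/26)*(-1/45) = -85/26*(-1/45) = 17/234 ≈ 0.072650)
((-21/55 + 38/(-39)) + a)² = ((-21/55 + 38/(-39)) + 17/234)² = ((-21*1/55 + 38*(-1/39)) + 17/234)² = ((-21/55 - 38/39) + 17/234)² = (-2909/2145 + 17/234)² = (-16519/12870)² = 272877361/165636900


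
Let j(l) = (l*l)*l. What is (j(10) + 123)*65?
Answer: 72995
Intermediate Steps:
j(l) = l**3 (j(l) = l**2*l = l**3)
(j(10) + 123)*65 = (10**3 + 123)*65 = (1000 + 123)*65 = 1123*65 = 72995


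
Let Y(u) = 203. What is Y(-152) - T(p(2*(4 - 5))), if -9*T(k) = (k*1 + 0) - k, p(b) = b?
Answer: 203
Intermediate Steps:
T(k) = 0 (T(k) = -((k*1 + 0) - k)/9 = -((k + 0) - k)/9 = -(k - k)/9 = -⅑*0 = 0)
Y(-152) - T(p(2*(4 - 5))) = 203 - 1*0 = 203 + 0 = 203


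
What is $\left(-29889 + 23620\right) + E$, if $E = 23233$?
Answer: $16964$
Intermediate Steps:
$\left(-29889 + 23620\right) + E = \left(-29889 + 23620\right) + 23233 = -6269 + 23233 = 16964$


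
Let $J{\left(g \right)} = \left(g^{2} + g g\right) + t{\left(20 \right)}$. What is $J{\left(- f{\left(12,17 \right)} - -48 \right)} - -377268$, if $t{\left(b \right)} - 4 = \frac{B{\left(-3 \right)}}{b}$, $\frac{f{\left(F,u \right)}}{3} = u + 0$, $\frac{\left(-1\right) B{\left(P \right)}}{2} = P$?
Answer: $\frac{3772903}{10} \approx 3.7729 \cdot 10^{5}$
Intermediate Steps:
$B{\left(P \right)} = - 2 P$
$f{\left(F,u \right)} = 3 u$ ($f{\left(F,u \right)} = 3 \left(u + 0\right) = 3 u$)
$t{\left(b \right)} = 4 + \frac{6}{b}$ ($t{\left(b \right)} = 4 + \frac{\left(-2\right) \left(-3\right)}{b} = 4 + \frac{6}{b}$)
$J{\left(g \right)} = \frac{43}{10} + 2 g^{2}$ ($J{\left(g \right)} = \left(g^{2} + g g\right) + \left(4 + \frac{6}{20}\right) = \left(g^{2} + g^{2}\right) + \left(4 + 6 \cdot \frac{1}{20}\right) = 2 g^{2} + \left(4 + \frac{3}{10}\right) = 2 g^{2} + \frac{43}{10} = \frac{43}{10} + 2 g^{2}$)
$J{\left(- f{\left(12,17 \right)} - -48 \right)} - -377268 = \left(\frac{43}{10} + 2 \left(- 3 \cdot 17 - -48\right)^{2}\right) - -377268 = \left(\frac{43}{10} + 2 \left(\left(-1\right) 51 + 48\right)^{2}\right) + 377268 = \left(\frac{43}{10} + 2 \left(-51 + 48\right)^{2}\right) + 377268 = \left(\frac{43}{10} + 2 \left(-3\right)^{2}\right) + 377268 = \left(\frac{43}{10} + 2 \cdot 9\right) + 377268 = \left(\frac{43}{10} + 18\right) + 377268 = \frac{223}{10} + 377268 = \frac{3772903}{10}$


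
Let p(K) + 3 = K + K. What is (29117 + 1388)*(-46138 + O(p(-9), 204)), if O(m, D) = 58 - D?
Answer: -1411893420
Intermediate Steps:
p(K) = -3 + 2*K (p(K) = -3 + (K + K) = -3 + 2*K)
(29117 + 1388)*(-46138 + O(p(-9), 204)) = (29117 + 1388)*(-46138 + (58 - 1*204)) = 30505*(-46138 + (58 - 204)) = 30505*(-46138 - 146) = 30505*(-46284) = -1411893420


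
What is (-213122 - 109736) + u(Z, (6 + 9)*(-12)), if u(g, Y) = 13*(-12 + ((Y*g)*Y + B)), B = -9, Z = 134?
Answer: 56117669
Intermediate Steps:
u(g, Y) = -273 + 13*g*Y² (u(g, Y) = 13*(-12 + ((Y*g)*Y - 9)) = 13*(-12 + (g*Y² - 9)) = 13*(-12 + (-9 + g*Y²)) = 13*(-21 + g*Y²) = -273 + 13*g*Y²)
(-213122 - 109736) + u(Z, (6 + 9)*(-12)) = (-213122 - 109736) + (-273 + 13*134*((6 + 9)*(-12))²) = -322858 + (-273 + 13*134*(15*(-12))²) = -322858 + (-273 + 13*134*(-180)²) = -322858 + (-273 + 13*134*32400) = -322858 + (-273 + 56440800) = -322858 + 56440527 = 56117669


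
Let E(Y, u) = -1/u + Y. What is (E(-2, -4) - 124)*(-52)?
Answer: 6539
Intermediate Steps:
E(Y, u) = Y - 1/u
(E(-2, -4) - 124)*(-52) = ((-2 - 1/(-4)) - 124)*(-52) = ((-2 - 1*(-1/4)) - 124)*(-52) = ((-2 + 1/4) - 124)*(-52) = (-7/4 - 124)*(-52) = -503/4*(-52) = 6539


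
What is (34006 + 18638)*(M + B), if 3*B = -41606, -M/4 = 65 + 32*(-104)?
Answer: -42992600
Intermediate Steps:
M = 13052 (M = -4*(65 + 32*(-104)) = -4*(65 - 3328) = -4*(-3263) = 13052)
B = -41606/3 (B = (⅓)*(-41606) = -41606/3 ≈ -13869.)
(34006 + 18638)*(M + B) = (34006 + 18638)*(13052 - 41606/3) = 52644*(-2450/3) = -42992600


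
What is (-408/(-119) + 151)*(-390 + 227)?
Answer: -176203/7 ≈ -25172.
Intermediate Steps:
(-408/(-119) + 151)*(-390 + 227) = (-408*(-1/119) + 151)*(-163) = (24/7 + 151)*(-163) = (1081/7)*(-163) = -176203/7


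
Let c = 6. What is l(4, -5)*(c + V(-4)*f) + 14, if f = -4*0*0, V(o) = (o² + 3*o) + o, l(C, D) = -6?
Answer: -22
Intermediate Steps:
V(o) = o² + 4*o
f = 0 (f = 0*0 = 0)
l(4, -5)*(c + V(-4)*f) + 14 = -6*(6 - 4*(4 - 4)*0) + 14 = -6*(6 - 4*0*0) + 14 = -6*(6 + 0*0) + 14 = -6*(6 + 0) + 14 = -6*6 + 14 = -36 + 14 = -22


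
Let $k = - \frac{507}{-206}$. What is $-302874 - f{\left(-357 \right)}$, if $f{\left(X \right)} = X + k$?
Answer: $- \frac{62319009}{206} \approx -3.0252 \cdot 10^{5}$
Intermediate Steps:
$k = \frac{507}{206}$ ($k = \left(-507\right) \left(- \frac{1}{206}\right) = \frac{507}{206} \approx 2.4612$)
$f{\left(X \right)} = \frac{507}{206} + X$ ($f{\left(X \right)} = X + \frac{507}{206} = \frac{507}{206} + X$)
$-302874 - f{\left(-357 \right)} = -302874 - \left(\frac{507}{206} - 357\right) = -302874 - - \frac{73035}{206} = -302874 + \frac{73035}{206} = - \frac{62319009}{206}$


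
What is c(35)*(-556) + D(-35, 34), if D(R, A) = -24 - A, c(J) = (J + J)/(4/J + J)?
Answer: -1433482/1229 ≈ -1166.4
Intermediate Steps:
c(J) = 2*J/(J + 4/J) (c(J) = (2*J)/(J + 4/J) = 2*J/(J + 4/J))
c(35)*(-556) + D(-35, 34) = (2*35**2/(4 + 35**2))*(-556) + (-24 - 1*34) = (2*1225/(4 + 1225))*(-556) + (-24 - 34) = (2*1225/1229)*(-556) - 58 = (2*1225*(1/1229))*(-556) - 58 = (2450/1229)*(-556) - 58 = -1362200/1229 - 58 = -1433482/1229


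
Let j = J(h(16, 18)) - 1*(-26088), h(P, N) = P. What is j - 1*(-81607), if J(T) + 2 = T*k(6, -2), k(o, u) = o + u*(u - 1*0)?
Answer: 107853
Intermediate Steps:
k(o, u) = o + u² (k(o, u) = o + u*(u + 0) = o + u*u = o + u²)
J(T) = -2 + 10*T (J(T) = -2 + T*(6 + (-2)²) = -2 + T*(6 + 4) = -2 + T*10 = -2 + 10*T)
j = 26246 (j = (-2 + 10*16) - 1*(-26088) = (-2 + 160) + 26088 = 158 + 26088 = 26246)
j - 1*(-81607) = 26246 - 1*(-81607) = 26246 + 81607 = 107853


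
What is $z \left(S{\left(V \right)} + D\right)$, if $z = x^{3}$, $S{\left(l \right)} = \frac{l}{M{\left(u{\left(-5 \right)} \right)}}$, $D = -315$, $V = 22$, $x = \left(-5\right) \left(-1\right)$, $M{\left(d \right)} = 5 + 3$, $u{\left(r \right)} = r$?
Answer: $- \frac{156125}{4} \approx -39031.0$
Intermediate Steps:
$M{\left(d \right)} = 8$
$x = 5$
$S{\left(l \right)} = \frac{l}{8}$
$z = 125$ ($z = 5^{3} = 125$)
$z \left(S{\left(V \right)} + D\right) = 125 \left(\frac{1}{8} \cdot 22 - 315\right) = 125 \left(\frac{11}{4} - 315\right) = 125 \left(- \frac{1249}{4}\right) = - \frac{156125}{4}$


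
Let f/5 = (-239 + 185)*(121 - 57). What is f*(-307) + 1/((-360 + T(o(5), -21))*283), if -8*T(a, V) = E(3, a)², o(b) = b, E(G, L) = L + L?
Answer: 1118471241598/210835 ≈ 5.3050e+6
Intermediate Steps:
E(G, L) = 2*L
T(a, V) = -a²/2 (T(a, V) = -4*a²/8 = -a²/2)
f = -17280 (f = 5*((-239 + 185)*(121 - 57)) = 5*(-54*64) = 5*(-3456) = -17280)
f*(-307) + 1/((-360 + T(o(5), -21))*283) = -17280*(-307) + 1/(-360 - ½*5²*283) = 5304960 + (1/283)/(-360 - ½*25) = 5304960 + (1/283)/(-360 - 25/2) = 5304960 + (1/283)/(-745/2) = 5304960 - 2/745*1/283 = 5304960 - 2/210835 = 1118471241598/210835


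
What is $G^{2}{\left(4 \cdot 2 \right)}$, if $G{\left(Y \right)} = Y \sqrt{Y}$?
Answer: $512$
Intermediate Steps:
$G{\left(Y \right)} = Y^{\frac{3}{2}}$
$G^{2}{\left(4 \cdot 2 \right)} = \left(\left(4 \cdot 2\right)^{\frac{3}{2}}\right)^{2} = \left(8^{\frac{3}{2}}\right)^{2} = \left(16 \sqrt{2}\right)^{2} = 512$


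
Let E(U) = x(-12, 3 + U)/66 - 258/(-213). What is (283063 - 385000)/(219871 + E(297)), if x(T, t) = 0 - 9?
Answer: -159225594/343440181 ≈ -0.46362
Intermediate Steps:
x(T, t) = -9
E(U) = 1679/1562 (E(U) = -9/66 - 258/(-213) = -9*1/66 - 258*(-1/213) = -3/22 + 86/71 = 1679/1562)
(283063 - 385000)/(219871 + E(297)) = (283063 - 385000)/(219871 + 1679/1562) = -101937/343440181/1562 = -101937*1562/343440181 = -159225594/343440181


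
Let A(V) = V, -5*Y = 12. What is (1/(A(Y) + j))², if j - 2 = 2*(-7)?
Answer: 25/5184 ≈ 0.0048225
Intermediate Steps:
Y = -12/5 (Y = -⅕*12 = -12/5 ≈ -2.4000)
j = -12 (j = 2 + 2*(-7) = 2 - 14 = -12)
(1/(A(Y) + j))² = (1/(-12/5 - 12))² = (1/(-72/5))² = (-5/72)² = 25/5184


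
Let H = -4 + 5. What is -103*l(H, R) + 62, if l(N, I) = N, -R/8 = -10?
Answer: -41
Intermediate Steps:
R = 80 (R = -8*(-10) = 80)
H = 1
-103*l(H, R) + 62 = -103*1 + 62 = -103 + 62 = -41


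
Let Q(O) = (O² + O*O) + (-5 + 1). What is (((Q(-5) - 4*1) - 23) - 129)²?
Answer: 12100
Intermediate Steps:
Q(O) = -4 + 2*O² (Q(O) = (O² + O²) - 4 = 2*O² - 4 = -4 + 2*O²)
(((Q(-5) - 4*1) - 23) - 129)² = ((((-4 + 2*(-5)²) - 4*1) - 23) - 129)² = ((((-4 + 2*25) - 4) - 23) - 129)² = ((((-4 + 50) - 4) - 23) - 129)² = (((46 - 4) - 23) - 129)² = ((42 - 23) - 129)² = (19 - 129)² = (-110)² = 12100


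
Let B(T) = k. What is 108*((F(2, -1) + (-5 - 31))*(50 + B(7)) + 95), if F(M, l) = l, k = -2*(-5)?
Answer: -229500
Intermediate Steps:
k = 10
B(T) = 10
108*((F(2, -1) + (-5 - 31))*(50 + B(7)) + 95) = 108*((-1 + (-5 - 31))*(50 + 10) + 95) = 108*((-1 - 36)*60 + 95) = 108*(-37*60 + 95) = 108*(-2220 + 95) = 108*(-2125) = -229500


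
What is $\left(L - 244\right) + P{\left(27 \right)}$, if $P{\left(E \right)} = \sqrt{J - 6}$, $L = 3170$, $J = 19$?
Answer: $2926 + \sqrt{13} \approx 2929.6$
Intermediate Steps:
$P{\left(E \right)} = \sqrt{13}$ ($P{\left(E \right)} = \sqrt{19 - 6} = \sqrt{13}$)
$\left(L - 244\right) + P{\left(27 \right)} = \left(3170 - 244\right) + \sqrt{13} = 2926 + \sqrt{13}$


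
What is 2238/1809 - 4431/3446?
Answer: -101177/2077938 ≈ -0.048691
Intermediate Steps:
2238/1809 - 4431/3446 = 2238*(1/1809) - 4431*1/3446 = 746/603 - 4431/3446 = -101177/2077938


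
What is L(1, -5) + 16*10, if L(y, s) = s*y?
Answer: 155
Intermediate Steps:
L(1, -5) + 16*10 = -5*1 + 16*10 = -5 + 160 = 155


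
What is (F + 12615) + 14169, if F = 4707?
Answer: 31491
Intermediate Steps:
(F + 12615) + 14169 = (4707 + 12615) + 14169 = 17322 + 14169 = 31491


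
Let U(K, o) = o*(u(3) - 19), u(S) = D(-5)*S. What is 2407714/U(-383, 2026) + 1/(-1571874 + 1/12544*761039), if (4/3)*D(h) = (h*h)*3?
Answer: 72259604888676213577732/9105356548076264911315 ≈ 7.9359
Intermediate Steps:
D(h) = 9*h**2/4 (D(h) = 3*((h*h)*3)/4 = 3*(h**2*3)/4 = 3*(3*h**2)/4 = 9*h**2/4)
u(S) = 225*S/4 (u(S) = ((9/4)*(-5)**2)*S = ((9/4)*25)*S = 225*S/4)
U(K, o) = 599*o/4 (U(K, o) = o*((225/4)*3 - 19) = o*(675/4 - 19) = o*(599/4) = 599*o/4)
2407714/U(-383, 2026) + 1/(-1571874 + 1/12544*761039) = 2407714/(((599/4)*2026)) + 1/(-1571874 + 1/12544*761039) = 2407714/(606787/2) + (1/761039)/(-1571874 + 1/12544) = 2407714*(2/606787) + (1/761039)/(-19717587455/12544) = 4815428/606787 - 12544/19717587455*1/761039 = 4815428/606787 - 12544/15005853039165745 = 72259604888676213577732/9105356548076264911315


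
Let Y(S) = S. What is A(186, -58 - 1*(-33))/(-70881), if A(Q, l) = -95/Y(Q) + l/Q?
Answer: 20/2197311 ≈ 9.1020e-6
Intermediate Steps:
A(Q, l) = -95/Q + l/Q
A(186, -58 - 1*(-33))/(-70881) = ((-95 + (-58 - 1*(-33)))/186)/(-70881) = ((-95 + (-58 + 33))/186)*(-1/70881) = ((-95 - 25)/186)*(-1/70881) = ((1/186)*(-120))*(-1/70881) = -20/31*(-1/70881) = 20/2197311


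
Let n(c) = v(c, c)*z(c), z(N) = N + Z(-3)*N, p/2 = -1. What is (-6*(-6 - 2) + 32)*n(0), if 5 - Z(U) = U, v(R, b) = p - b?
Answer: 0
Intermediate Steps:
p = -2 (p = 2*(-1) = -2)
v(R, b) = -2 - b
Z(U) = 5 - U
z(N) = 9*N (z(N) = N + (5 - 1*(-3))*N = N + (5 + 3)*N = N + 8*N = 9*N)
n(c) = 9*c*(-2 - c) (n(c) = (-2 - c)*(9*c) = 9*c*(-2 - c))
(-6*(-6 - 2) + 32)*n(0) = (-6*(-6 - 2) + 32)*(-9*0*(2 + 0)) = (-6*(-8) + 32)*(-9*0*2) = (48 + 32)*0 = 80*0 = 0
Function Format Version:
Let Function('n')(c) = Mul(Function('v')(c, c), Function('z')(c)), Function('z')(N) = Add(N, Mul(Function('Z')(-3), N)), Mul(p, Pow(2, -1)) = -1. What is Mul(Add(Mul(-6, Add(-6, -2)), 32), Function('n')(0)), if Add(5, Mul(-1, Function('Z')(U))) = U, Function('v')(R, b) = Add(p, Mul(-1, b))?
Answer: 0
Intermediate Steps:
p = -2 (p = Mul(2, -1) = -2)
Function('v')(R, b) = Add(-2, Mul(-1, b))
Function('Z')(U) = Add(5, Mul(-1, U))
Function('z')(N) = Mul(9, N) (Function('z')(N) = Add(N, Mul(Add(5, Mul(-1, -3)), N)) = Add(N, Mul(Add(5, 3), N)) = Add(N, Mul(8, N)) = Mul(9, N))
Function('n')(c) = Mul(9, c, Add(-2, Mul(-1, c))) (Function('n')(c) = Mul(Add(-2, Mul(-1, c)), Mul(9, c)) = Mul(9, c, Add(-2, Mul(-1, c))))
Mul(Add(Mul(-6, Add(-6, -2)), 32), Function('n')(0)) = Mul(Add(Mul(-6, Add(-6, -2)), 32), Mul(-9, 0, Add(2, 0))) = Mul(Add(Mul(-6, -8), 32), Mul(-9, 0, 2)) = Mul(Add(48, 32), 0) = Mul(80, 0) = 0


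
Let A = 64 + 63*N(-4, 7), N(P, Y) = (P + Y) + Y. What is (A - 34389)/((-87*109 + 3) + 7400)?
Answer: 6739/416 ≈ 16.200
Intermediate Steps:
N(P, Y) = P + 2*Y
A = 694 (A = 64 + 63*(-4 + 2*7) = 64 + 63*(-4 + 14) = 64 + 63*10 = 64 + 630 = 694)
(A - 34389)/((-87*109 + 3) + 7400) = (694 - 34389)/((-87*109 + 3) + 7400) = -33695/((-9483 + 3) + 7400) = -33695/(-9480 + 7400) = -33695/(-2080) = -33695*(-1/2080) = 6739/416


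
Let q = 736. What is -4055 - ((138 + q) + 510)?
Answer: -5439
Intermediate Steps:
-4055 - ((138 + q) + 510) = -4055 - ((138 + 736) + 510) = -4055 - (874 + 510) = -4055 - 1*1384 = -4055 - 1384 = -5439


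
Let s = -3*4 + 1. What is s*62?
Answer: -682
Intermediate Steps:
s = -11 (s = -12 + 1 = -11)
s*62 = -11*62 = -682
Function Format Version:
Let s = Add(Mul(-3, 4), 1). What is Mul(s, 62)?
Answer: -682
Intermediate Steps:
s = -11 (s = Add(-12, 1) = -11)
Mul(s, 62) = Mul(-11, 62) = -682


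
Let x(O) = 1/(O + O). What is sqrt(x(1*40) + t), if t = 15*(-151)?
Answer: I*sqrt(905995)/20 ≈ 47.592*I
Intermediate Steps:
x(O) = 1/(2*O)
t = -2265
sqrt(x(1*40) + t) = sqrt(1/(2*((1*40))) - 2265) = sqrt((1/2)/40 - 2265) = sqrt((1/2)*(1/40) - 2265) = sqrt(1/80 - 2265) = sqrt(-181199/80) = I*sqrt(905995)/20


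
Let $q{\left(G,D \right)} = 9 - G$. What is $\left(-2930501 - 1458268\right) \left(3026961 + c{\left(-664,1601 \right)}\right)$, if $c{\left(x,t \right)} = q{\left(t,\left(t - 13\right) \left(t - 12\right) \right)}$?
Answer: $-13277645680761$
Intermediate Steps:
$c{\left(x,t \right)} = 9 - t$
$\left(-2930501 - 1458268\right) \left(3026961 + c{\left(-664,1601 \right)}\right) = \left(-2930501 - 1458268\right) \left(3026961 + \left(9 - 1601\right)\right) = - 4388769 \left(3026961 + \left(9 - 1601\right)\right) = - 4388769 \left(3026961 - 1592\right) = \left(-4388769\right) 3025369 = -13277645680761$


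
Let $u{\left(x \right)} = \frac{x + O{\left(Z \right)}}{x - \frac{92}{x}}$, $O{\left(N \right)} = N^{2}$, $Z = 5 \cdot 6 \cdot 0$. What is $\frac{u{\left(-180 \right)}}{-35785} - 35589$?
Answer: $- \frac{2057296492041}{57807089} \approx -35589.0$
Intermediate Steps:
$Z = 0$ ($Z = 30 \cdot 0 = 0$)
$u{\left(x \right)} = \frac{x}{x - \frac{92}{x}}$ ($u{\left(x \right)} = \frac{x + 0^{2}}{x - \frac{92}{x}} = \frac{x + 0}{x - \frac{92}{x}} = \frac{x}{x - \frac{92}{x}}$)
$\frac{u{\left(-180 \right)}}{-35785} - 35589 = \frac{\left(-180\right)^{2} \frac{1}{-92 + \left(-180\right)^{2}}}{-35785} - 35589 = \frac{32400}{-92 + 32400} \left(- \frac{1}{35785}\right) - 35589 = \frac{32400}{32308} \left(- \frac{1}{35785}\right) - 35589 = 32400 \cdot \frac{1}{32308} \left(- \frac{1}{35785}\right) - 35589 = \frac{8100}{8077} \left(- \frac{1}{35785}\right) - 35589 = - \frac{1620}{57807089} - 35589 = - \frac{2057296492041}{57807089}$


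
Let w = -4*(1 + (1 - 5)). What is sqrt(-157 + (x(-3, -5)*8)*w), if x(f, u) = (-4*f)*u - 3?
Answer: I*sqrt(6205) ≈ 78.772*I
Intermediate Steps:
x(f, u) = -3 - 4*f*u (x(f, u) = -4*f*u - 3 = -3 - 4*f*u)
w = 12 (w = -4*(1 - 4) = -4*(-3) = 12)
sqrt(-157 + (x(-3, -5)*8)*w) = sqrt(-157 + ((-3 - 4*(-3)*(-5))*8)*12) = sqrt(-157 + ((-3 - 60)*8)*12) = sqrt(-157 - 63*8*12) = sqrt(-157 - 504*12) = sqrt(-157 - 6048) = sqrt(-6205) = I*sqrt(6205)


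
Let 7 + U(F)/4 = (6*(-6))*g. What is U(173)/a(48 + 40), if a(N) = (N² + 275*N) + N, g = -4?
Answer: 137/8008 ≈ 0.017108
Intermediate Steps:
U(F) = 548 (U(F) = -28 + 4*((6*(-6))*(-4)) = -28 + 4*(-36*(-4)) = -28 + 4*144 = -28 + 576 = 548)
a(N) = N² + 276*N
U(173)/a(48 + 40) = 548/(((48 + 40)*(276 + (48 + 40)))) = 548/((88*(276 + 88))) = 548/((88*364)) = 548/32032 = 548*(1/32032) = 137/8008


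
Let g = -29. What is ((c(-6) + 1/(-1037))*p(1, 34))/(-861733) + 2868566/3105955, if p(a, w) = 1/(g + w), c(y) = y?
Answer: 2563403555990079/2775534565055555 ≈ 0.92357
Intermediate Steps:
p(a, w) = 1/(-29 + w)
((c(-6) + 1/(-1037))*p(1, 34))/(-861733) + 2868566/3105955 = ((-6 + 1/(-1037))/(-29 + 34))/(-861733) + 2868566/3105955 = ((-6 - 1/1037)/5)*(-1/861733) + 2868566*(1/3105955) = -6223/1037*1/5*(-1/861733) + 2868566/3105955 = -6223/5185*(-1/861733) + 2868566/3105955 = 6223/4468085605 + 2868566/3105955 = 2563403555990079/2775534565055555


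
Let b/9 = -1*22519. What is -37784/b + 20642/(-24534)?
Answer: -180919007/276240573 ≈ -0.65493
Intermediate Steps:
b = -202671 (b = 9*(-1*22519) = 9*(-22519) = -202671)
-37784/b + 20642/(-24534) = -37784/(-202671) + 20642/(-24534) = -37784*(-1/202671) + 20642*(-1/24534) = 37784/202671 - 10321/12267 = -180919007/276240573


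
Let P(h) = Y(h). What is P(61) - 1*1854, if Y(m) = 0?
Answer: -1854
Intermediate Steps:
P(h) = 0
P(61) - 1*1854 = 0 - 1*1854 = 0 - 1854 = -1854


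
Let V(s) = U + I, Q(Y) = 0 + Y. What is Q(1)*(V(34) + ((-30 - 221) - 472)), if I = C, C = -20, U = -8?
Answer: -751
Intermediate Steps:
I = -20
Q(Y) = Y
V(s) = -28 (V(s) = -8 - 20 = -28)
Q(1)*(V(34) + ((-30 - 221) - 472)) = 1*(-28 + ((-30 - 221) - 472)) = 1*(-28 + (-251 - 472)) = 1*(-28 - 723) = 1*(-751) = -751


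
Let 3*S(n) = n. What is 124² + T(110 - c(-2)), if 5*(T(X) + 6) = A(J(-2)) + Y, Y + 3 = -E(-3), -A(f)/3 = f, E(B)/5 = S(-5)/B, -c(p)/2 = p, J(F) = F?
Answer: 691652/45 ≈ 15370.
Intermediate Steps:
S(n) = n/3
c(p) = -2*p
E(B) = -25/(3*B) (E(B) = 5*(((⅓)*(-5))/B) = 5*(-5/(3*B)) = -25/(3*B))
A(f) = -3*f
Y = -52/9 (Y = -3 - (-25)/(3*(-3)) = -3 - (-25)*(-1)/(3*3) = -3 - 1*25/9 = -3 - 25/9 = -52/9 ≈ -5.7778)
T(X) = -268/45 (T(X) = -6 + (-3*(-2) - 52/9)/5 = -6 + (6 - 52/9)/5 = -6 + (⅕)*(2/9) = -6 + 2/45 = -268/45)
124² + T(110 - c(-2)) = 124² - 268/45 = 15376 - 268/45 = 691652/45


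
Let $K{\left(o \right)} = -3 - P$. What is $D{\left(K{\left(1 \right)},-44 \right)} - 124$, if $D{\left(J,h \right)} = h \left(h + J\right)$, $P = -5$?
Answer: $1724$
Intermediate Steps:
$K{\left(o \right)} = 2$ ($K{\left(o \right)} = -3 - -5 = -3 + 5 = 2$)
$D{\left(J,h \right)} = h \left(J + h\right)$
$D{\left(K{\left(1 \right)},-44 \right)} - 124 = - 44 \left(2 - 44\right) - 124 = \left(-44\right) \left(-42\right) - 124 = 1848 - 124 = 1724$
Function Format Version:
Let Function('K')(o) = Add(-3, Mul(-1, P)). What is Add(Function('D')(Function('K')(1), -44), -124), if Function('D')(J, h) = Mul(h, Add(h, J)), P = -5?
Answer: 1724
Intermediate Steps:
Function('K')(o) = 2 (Function('K')(o) = Add(-3, Mul(-1, -5)) = Add(-3, 5) = 2)
Function('D')(J, h) = Mul(h, Add(J, h))
Add(Function('D')(Function('K')(1), -44), -124) = Add(Mul(-44, Add(2, -44)), -124) = Add(Mul(-44, -42), -124) = Add(1848, -124) = 1724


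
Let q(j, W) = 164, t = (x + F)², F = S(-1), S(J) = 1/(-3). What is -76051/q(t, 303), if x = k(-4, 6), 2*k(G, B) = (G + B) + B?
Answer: -76051/164 ≈ -463.73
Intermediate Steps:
k(G, B) = B + G/2 (k(G, B) = ((G + B) + B)/2 = ((B + G) + B)/2 = (G + 2*B)/2 = B + G/2)
x = 4 (x = 6 + (½)*(-4) = 6 - 2 = 4)
S(J) = -⅓
F = -⅓ ≈ -0.33333
t = 121/9 (t = (4 - ⅓)² = (11/3)² = 121/9 ≈ 13.444)
-76051/q(t, 303) = -76051/164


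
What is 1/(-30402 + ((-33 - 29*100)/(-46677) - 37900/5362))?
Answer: -125141037/3805414472651 ≈ -3.2885e-5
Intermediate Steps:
1/(-30402 + ((-33 - 29*100)/(-46677) - 37900/5362)) = 1/(-30402 + ((-33 - 2900)*(-1/46677) - 37900*1/5362)) = 1/(-30402 + (-2933*(-1/46677) - 18950/2681)) = 1/(-30402 + (2933/46677 - 18950/2681)) = 1/(-30402 - 876665777/125141037) = 1/(-3805414472651/125141037) = -125141037/3805414472651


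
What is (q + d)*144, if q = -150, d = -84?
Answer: -33696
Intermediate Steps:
(q + d)*144 = (-150 - 84)*144 = -234*144 = -33696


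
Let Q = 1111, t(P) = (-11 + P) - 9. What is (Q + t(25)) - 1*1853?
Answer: -737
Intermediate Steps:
t(P) = -20 + P
(Q + t(25)) - 1*1853 = (1111 + (-20 + 25)) - 1*1853 = (1111 + 5) - 1853 = 1116 - 1853 = -737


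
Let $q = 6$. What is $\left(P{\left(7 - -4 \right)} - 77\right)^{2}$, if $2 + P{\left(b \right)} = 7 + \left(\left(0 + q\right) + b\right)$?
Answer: $3025$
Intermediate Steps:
$P{\left(b \right)} = 11 + b$ ($P{\left(b \right)} = -2 + \left(7 + \left(\left(0 + 6\right) + b\right)\right) = -2 + \left(7 + \left(6 + b\right)\right) = -2 + \left(13 + b\right) = 11 + b$)
$\left(P{\left(7 - -4 \right)} - 77\right)^{2} = \left(\left(11 + \left(7 - -4\right)\right) - 77\right)^{2} = \left(\left(11 + \left(7 + 4\right)\right) - 77\right)^{2} = \left(\left(11 + 11\right) - 77\right)^{2} = \left(22 - 77\right)^{2} = \left(-55\right)^{2} = 3025$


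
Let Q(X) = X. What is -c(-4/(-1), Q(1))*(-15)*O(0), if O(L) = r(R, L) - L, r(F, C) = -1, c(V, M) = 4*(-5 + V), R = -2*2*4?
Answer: 60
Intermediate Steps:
R = -16 (R = -4*4 = -16)
c(V, M) = -20 + 4*V
O(L) = -1 - L
-c(-4/(-1), Q(1))*(-15)*O(0) = -(-20 + 4*(-4/(-1)))*(-15)*(-1 - 1*0) = -(-20 + 4*(-4*(-1)))*(-15)*(-1 + 0) = -(-20 + 4*4)*(-15)*(-1) = -(-20 + 16)*(-15)*(-1) = -(-4*(-15))*(-1) = -60*(-1) = -1*(-60) = 60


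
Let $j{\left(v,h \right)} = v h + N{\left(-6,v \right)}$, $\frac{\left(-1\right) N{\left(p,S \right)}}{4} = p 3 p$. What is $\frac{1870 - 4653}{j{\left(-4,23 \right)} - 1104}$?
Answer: $\frac{253}{148} \approx 1.7095$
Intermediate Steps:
$N{\left(p,S \right)} = - 12 p^{2}$ ($N{\left(p,S \right)} = - 4 p 3 p = - 4 \cdot 3 p p = - 4 \cdot 3 p^{2} = - 12 p^{2}$)
$j{\left(v,h \right)} = -432 + h v$ ($j{\left(v,h \right)} = v h - 12 \left(-6\right)^{2} = h v - 432 = -432 + h v$)
$\frac{1870 - 4653}{j{\left(-4,23 \right)} - 1104} = \frac{1870 - 4653}{\left(-432 + 23 \left(-4\right)\right) - 1104} = - \frac{2783}{\left(-432 - 92\right) - 1104} = - \frac{2783}{-524 - 1104} = - \frac{2783}{-1628} = \left(-2783\right) \left(- \frac{1}{1628}\right) = \frac{253}{148}$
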